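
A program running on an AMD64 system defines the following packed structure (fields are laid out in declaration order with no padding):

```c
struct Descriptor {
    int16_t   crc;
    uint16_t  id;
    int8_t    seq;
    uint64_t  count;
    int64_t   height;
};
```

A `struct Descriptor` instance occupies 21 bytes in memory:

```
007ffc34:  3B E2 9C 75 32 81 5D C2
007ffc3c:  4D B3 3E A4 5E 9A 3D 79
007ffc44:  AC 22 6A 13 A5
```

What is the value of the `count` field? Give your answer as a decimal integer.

6819644675570425217

`count` follows `crc` (2 B), `id` (2 B), `seq` (1 B), so it starts at offset 2 + 2 + 1 = 5 and occupies 8 bytes.
Bytes at offsets 5..12: 81 5D C2 4D B3 3E A4 5E.
In little-endian order the low byte comes first in memory.
Reassemble most-significant byte first: 5E A4 3E B3 4D C2 5D 81 → 0x5EA43EB34DC25D81.
0x5EA43EB34DC25D81 = 6819644675570425217.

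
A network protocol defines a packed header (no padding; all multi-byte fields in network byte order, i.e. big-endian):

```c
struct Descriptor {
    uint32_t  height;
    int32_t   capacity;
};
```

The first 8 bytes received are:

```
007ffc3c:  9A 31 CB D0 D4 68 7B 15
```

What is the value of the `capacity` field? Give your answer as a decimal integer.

-731350251

`capacity` follows `height` (4 bytes), so it starts at byte offset 4 and occupies 4 bytes.
Bytes at offsets 4..7: D4 68 7B 15.
In big-endian order the high byte comes first in memory.
The bytes are already most-significant first: 0xD4687B15.
Top bit is set, so as a signed 32-bit value this is 0xD4687B15 − 2^32 = -731350251.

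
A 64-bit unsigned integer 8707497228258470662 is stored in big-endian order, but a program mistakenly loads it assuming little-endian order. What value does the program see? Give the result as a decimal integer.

8707497228258470662 in 64-bit hexadecimal is 0x78D73E98450B6B06.
Stored big-endian, the bytes at ascending addresses are 78 D7 3E 98 45 0B 6B 06.
Read back as little-endian, the first byte is least significant, giving 0x066B0B45983ED778.
0x066B0B45983ED778 = 462475780270511992.

462475780270511992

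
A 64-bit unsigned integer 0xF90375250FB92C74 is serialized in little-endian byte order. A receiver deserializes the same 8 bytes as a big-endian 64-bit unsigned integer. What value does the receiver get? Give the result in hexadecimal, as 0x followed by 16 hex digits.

0x742CB90F257503F9

Stored little-endian, the bytes at ascending addresses are 74 2C B9 0F 25 75 03 F9.
Read back as big-endian, the last byte is least significant, giving 0x742CB90F257503F9.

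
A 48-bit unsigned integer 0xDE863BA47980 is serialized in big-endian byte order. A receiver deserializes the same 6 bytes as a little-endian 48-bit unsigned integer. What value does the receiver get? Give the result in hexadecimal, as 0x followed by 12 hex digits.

Stored big-endian, the bytes at ascending addresses are DE 86 3B A4 79 80.
Read back as little-endian, the first byte is least significant, giving 0x8079A43B86DE.

0x8079A43B86DE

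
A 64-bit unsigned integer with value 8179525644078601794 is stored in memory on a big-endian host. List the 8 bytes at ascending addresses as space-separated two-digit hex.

8179525644078601794 in hexadecimal, padded to 64 bits, is 0x7183833C7E80D642.
Split into bytes (most-significant first): 71 83 83 3C 7E 80 D6 42.
Big-endian: lowest address holds the most-significant byte.
So the memory order matches the most-significant-first order: 71 83 83 3C 7E 80 D6 42.

71 83 83 3C 7E 80 D6 42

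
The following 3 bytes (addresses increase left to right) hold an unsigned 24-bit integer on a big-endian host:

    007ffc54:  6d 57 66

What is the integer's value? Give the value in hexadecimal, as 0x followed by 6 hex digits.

In big-endian order the high byte comes first in memory.
The bytes are already most-significant first: 0x6D5766.

0x6D5766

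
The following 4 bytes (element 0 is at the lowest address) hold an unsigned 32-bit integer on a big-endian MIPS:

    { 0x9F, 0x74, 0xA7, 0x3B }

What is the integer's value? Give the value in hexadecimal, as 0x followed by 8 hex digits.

Big-endian stores the most-significant byte at the lowest address.
The bytes are already most-significant first: 0x9F74A73B.

0x9F74A73B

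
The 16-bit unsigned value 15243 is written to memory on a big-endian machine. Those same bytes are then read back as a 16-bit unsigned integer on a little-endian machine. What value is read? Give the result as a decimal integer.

35643

15243 in 16-bit hexadecimal is 0x3B8B.
Stored big-endian, the bytes at ascending addresses are 3B 8B.
Read back as little-endian, the first byte is least significant, giving 0x8B3B.
0x8B3B = 35643.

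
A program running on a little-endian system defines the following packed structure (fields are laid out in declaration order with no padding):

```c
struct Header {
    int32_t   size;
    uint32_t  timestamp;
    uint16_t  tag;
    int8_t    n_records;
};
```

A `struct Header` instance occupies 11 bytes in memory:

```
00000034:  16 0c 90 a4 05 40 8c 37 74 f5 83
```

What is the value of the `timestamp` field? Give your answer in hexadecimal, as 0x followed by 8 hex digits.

`timestamp` follows `size` (4 bytes), so it starts at byte offset 4 and occupies 4 bytes.
Bytes at offsets 4..7: 05 40 8C 37.
Little-endian: lowest address holds the least-significant byte.
Reassemble most-significant byte first: 37 8C 40 05 → 0x378C4005.

0x378C4005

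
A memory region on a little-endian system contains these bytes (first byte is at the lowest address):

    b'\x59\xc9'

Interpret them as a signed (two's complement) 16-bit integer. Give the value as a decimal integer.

Little-endian: lowest address holds the least-significant byte.
Reassemble most-significant byte first: C9 59 → 0xC959.
Top bit is set, so as a signed 16-bit value this is 0xC959 − 2^16 = -13991.

-13991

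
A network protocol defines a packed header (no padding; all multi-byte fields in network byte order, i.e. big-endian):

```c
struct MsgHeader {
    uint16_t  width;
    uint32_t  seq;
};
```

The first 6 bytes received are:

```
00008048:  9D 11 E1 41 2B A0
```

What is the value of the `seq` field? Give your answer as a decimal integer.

3779144608

`seq` follows `width` (2 bytes), so it starts at byte offset 2 and occupies 4 bytes.
Bytes at offsets 2..5: E1 41 2B A0.
Big-endian: lowest address holds the most-significant byte.
The bytes are already most-significant first: 0xE1412BA0.
0xE1412BA0 = 3779144608.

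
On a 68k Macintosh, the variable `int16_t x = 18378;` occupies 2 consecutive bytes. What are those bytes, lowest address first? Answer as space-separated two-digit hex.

47 CA

18378 in hexadecimal, padded to 16 bits, is 0x47CA.
Split into bytes (most-significant first): 47 CA.
Big-endian: lowest address holds the most-significant byte.
So the memory order matches the most-significant-first order: 47 CA.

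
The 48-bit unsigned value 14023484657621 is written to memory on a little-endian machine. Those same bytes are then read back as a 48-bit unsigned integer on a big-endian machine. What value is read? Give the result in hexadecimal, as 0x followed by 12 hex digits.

0xD54FD218C10C

14023484657621 in 48-bit hexadecimal is 0x0CC118D24FD5.
Stored little-endian, the bytes at ascending addresses are D5 4F D2 18 C1 0C.
Read back as big-endian, the last byte is least significant, giving 0xD54FD218C10C.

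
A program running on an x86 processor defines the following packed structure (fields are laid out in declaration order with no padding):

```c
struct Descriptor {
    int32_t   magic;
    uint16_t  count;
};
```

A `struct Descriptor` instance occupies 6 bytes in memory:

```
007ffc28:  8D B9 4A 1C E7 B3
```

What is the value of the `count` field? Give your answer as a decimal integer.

46055

`count` follows `magic` (4 bytes), so it starts at byte offset 4 and occupies 2 bytes.
Bytes at offsets 4..5: E7 B3.
In little-endian order the low byte comes first in memory.
Reassemble most-significant byte first: B3 E7 → 0xB3E7.
0xB3E7 = 46055.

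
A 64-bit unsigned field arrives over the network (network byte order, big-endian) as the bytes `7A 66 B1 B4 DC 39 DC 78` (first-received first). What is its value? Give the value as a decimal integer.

Big-endian: lowest address holds the most-significant byte.
The bytes are already most-significant first: 0x7A66B1B4DC39DC78.
0x7A66B1B4DC39DC78 = 8819932310598704248.

8819932310598704248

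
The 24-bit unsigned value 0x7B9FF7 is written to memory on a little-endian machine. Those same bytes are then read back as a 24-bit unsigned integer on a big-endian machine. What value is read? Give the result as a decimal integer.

Stored little-endian, the bytes at ascending addresses are F7 9F 7B.
Read back as big-endian, the last byte is least significant, giving 0xF79F7B.
0xF79F7B = 16228219.

16228219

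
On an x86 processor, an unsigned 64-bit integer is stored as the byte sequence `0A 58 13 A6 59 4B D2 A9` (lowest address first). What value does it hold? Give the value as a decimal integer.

Little-endian: lowest address holds the least-significant byte.
Reassemble most-significant byte first: A9 D2 4B 59 A6 13 58 0A → 0xA9D24B59A613580A.
0xA9D24B59A613580A = 12236925985929517066.

12236925985929517066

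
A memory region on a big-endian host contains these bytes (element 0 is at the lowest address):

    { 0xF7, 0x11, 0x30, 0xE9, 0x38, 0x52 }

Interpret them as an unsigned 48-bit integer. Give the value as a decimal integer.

Big-endian: lowest address holds the most-significant byte.
The bytes are already most-significant first: 0xF71130E93852.
0xF71130E93852 = 271653207095378.

271653207095378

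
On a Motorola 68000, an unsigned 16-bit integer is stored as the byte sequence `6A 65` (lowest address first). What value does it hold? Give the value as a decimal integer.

27237

In big-endian order the high byte comes first in memory.
The bytes are already most-significant first: 0x6A65.
0x6A65 = 27237.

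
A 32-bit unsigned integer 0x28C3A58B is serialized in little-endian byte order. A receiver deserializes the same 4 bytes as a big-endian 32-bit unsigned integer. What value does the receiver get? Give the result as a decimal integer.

2342896424

Stored little-endian, the bytes at ascending addresses are 8B A5 C3 28.
Read back as big-endian, the last byte is least significant, giving 0x8BA5C328.
0x8BA5C328 = 2342896424.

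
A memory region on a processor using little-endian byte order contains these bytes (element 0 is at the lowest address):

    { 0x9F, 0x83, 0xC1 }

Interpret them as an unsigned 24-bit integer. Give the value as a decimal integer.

Little-endian: lowest address holds the least-significant byte.
Reassemble most-significant byte first: C1 83 9F → 0xC1839F.
0xC1839F = 12682143.

12682143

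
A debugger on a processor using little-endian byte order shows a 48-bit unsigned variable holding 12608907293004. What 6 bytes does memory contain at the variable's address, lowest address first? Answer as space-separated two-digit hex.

4C B1 70 BD 77 0B

12608907293004 in hexadecimal, padded to 48 bits, is 0x0B77BD70B14C.
Split into bytes (most-significant first): 0B 77 BD 70 B1 4C.
Little-endian stores the least-significant byte at the lowest address.
So at ascending addresses the bytes are 4C B1 70 BD 77 0B.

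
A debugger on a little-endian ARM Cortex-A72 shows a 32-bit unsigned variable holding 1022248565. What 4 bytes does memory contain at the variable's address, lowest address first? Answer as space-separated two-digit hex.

1022248565 in hexadecimal, padded to 32 bits, is 0x3CEE4675.
Split into bytes (most-significant first): 3C EE 46 75.
In little-endian order the low byte comes first in memory.
So at ascending addresses the bytes are 75 46 EE 3C.

75 46 EE 3C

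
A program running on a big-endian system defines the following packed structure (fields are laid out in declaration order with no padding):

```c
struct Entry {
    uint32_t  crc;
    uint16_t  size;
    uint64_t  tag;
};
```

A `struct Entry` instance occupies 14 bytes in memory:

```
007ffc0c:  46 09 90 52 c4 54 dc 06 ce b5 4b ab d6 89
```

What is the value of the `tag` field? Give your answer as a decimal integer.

`tag` follows `crc` (4 B), `size` (2 B), so it starts at offset 4 + 2 = 6 and occupies 8 bytes.
Bytes at offsets 6..13: DC 06 CE B5 4B AB D6 89.
Big-endian: lowest address holds the most-significant byte.
The bytes are already most-significant first: 0xDC06CEB54BABD689.
0xDC06CEB54BABD689 = 15854586816258365065.

15854586816258365065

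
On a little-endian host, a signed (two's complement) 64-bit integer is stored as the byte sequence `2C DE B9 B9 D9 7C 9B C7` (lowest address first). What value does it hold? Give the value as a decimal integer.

In little-endian order the low byte comes first in memory.
Reassemble most-significant byte first: C7 9B 7C D9 B9 B9 DE 2C → 0xC79B7CD9B9B9DE2C.
Top bit is set, so as a signed 64-bit value this is 0xC79B7CD9B9B9DE2C − 2^64 = -4063516964206027220.

-4063516964206027220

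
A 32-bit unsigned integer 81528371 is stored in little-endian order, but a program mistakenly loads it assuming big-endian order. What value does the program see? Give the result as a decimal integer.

81528371 in 32-bit hexadecimal is 0x04DC0633.
Stored little-endian, the bytes at ascending addresses are 33 06 DC 04.
Read back as big-endian, the last byte is least significant, giving 0x3306DC04.
0x3306DC04 = 856087556.

856087556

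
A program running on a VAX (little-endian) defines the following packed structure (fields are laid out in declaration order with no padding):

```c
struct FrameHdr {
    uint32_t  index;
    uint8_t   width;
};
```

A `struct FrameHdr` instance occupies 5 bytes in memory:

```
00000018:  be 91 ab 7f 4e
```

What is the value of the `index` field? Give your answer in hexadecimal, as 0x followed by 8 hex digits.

0x7FAB91BE

`index` is the first field, at byte offset 0, occupying 4 bytes.
Bytes at offsets 0..3: BE 91 AB 7F.
Little-endian: lowest address holds the least-significant byte.
Reassemble most-significant byte first: 7F AB 91 BE → 0x7FAB91BE.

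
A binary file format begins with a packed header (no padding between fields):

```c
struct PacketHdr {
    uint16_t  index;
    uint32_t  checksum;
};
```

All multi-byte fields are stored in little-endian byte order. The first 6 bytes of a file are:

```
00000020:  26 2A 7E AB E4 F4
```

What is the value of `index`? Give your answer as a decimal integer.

10790

`index` is the first field, at byte offset 0, occupying 2 bytes.
Bytes at offsets 0..1: 26 2A.
Little-endian: lowest address holds the least-significant byte.
Reassemble most-significant byte first: 2A 26 → 0x2A26.
0x2A26 = 10790.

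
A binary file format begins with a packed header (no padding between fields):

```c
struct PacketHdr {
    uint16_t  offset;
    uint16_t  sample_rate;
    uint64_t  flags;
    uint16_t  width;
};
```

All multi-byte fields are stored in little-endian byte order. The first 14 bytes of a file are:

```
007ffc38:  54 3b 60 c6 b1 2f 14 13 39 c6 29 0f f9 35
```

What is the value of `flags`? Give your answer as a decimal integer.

1092622333049581489

`flags` follows `offset` (2 B), `sample_rate` (2 B), so it starts at offset 2 + 2 = 4 and occupies 8 bytes.
Bytes at offsets 4..11: B1 2F 14 13 39 C6 29 0F.
Little-endian stores the least-significant byte at the lowest address.
Reassemble most-significant byte first: 0F 29 C6 39 13 14 2F B1 → 0x0F29C63913142FB1.
0x0F29C63913142FB1 = 1092622333049581489.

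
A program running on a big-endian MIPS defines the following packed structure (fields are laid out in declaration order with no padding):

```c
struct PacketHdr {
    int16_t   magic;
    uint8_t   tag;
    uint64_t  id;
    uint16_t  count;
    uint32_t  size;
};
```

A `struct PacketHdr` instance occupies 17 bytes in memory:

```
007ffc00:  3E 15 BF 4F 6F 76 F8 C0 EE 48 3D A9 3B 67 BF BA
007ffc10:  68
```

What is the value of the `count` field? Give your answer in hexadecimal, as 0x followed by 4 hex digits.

`count` follows `magic` (2 B), `tag` (1 B), `id` (8 B), so it starts at offset 2 + 1 + 8 = 11 and occupies 2 bytes.
Bytes at offsets 11..12: A9 3B.
Big-endian: lowest address holds the most-significant byte.
The bytes are already most-significant first: 0xA93B.

0xA93B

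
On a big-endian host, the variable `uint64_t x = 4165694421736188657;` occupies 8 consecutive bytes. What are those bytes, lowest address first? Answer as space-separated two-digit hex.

4165694421736188657 in hexadecimal, padded to 64 bits, is 0x39CF85017A696AF1.
Split into bytes (most-significant first): 39 CF 85 01 7A 69 6A F1.
In big-endian order the high byte comes first in memory.
So the memory order matches the most-significant-first order: 39 CF 85 01 7A 69 6A F1.

39 CF 85 01 7A 69 6A F1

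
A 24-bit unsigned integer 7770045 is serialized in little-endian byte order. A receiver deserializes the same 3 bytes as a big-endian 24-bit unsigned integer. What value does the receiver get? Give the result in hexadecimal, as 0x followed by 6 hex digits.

0xBD8F76

7770045 in 24-bit hexadecimal is 0x768FBD.
Stored little-endian, the bytes at ascending addresses are BD 8F 76.
Read back as big-endian, the last byte is least significant, giving 0xBD8F76.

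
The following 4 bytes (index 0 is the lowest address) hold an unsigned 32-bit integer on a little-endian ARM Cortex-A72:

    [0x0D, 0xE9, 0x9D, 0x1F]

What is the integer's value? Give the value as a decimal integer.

530442509

Little-endian stores the least-significant byte at the lowest address.
Reassemble most-significant byte first: 1F 9D E9 0D → 0x1F9DE90D.
0x1F9DE90D = 530442509.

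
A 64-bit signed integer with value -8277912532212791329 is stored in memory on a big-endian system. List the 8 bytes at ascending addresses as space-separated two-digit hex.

Two's complement of -8277912532212791329 in 64 bits: 8277912532212791329 = 0x72E10D96FC4C3821; invert → 0x8D1EF26903B3C7DE; add 1 → 0x8D1EF26903B3C7DF.
Split into bytes (most-significant first): 8D 1E F2 69 03 B3 C7 DF.
Big-endian: lowest address holds the most-significant byte.
So the memory order matches the most-significant-first order: 8D 1E F2 69 03 B3 C7 DF.

8D 1E F2 69 03 B3 C7 DF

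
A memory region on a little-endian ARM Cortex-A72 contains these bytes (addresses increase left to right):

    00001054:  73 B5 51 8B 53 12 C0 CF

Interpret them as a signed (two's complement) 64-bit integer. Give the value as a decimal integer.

-3476758762301049485

Little-endian stores the least-significant byte at the lowest address.
Reassemble most-significant byte first: CF C0 12 53 8B 51 B5 73 → 0xCFC012538B51B573.
Top bit is set, so as a signed 64-bit value this is 0xCFC012538B51B573 − 2^64 = -3476758762301049485.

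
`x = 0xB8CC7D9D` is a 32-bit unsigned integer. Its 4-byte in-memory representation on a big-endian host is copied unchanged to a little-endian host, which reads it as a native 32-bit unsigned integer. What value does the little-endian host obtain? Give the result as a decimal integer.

2642267320

Stored big-endian, the bytes at ascending addresses are B8 CC 7D 9D.
Read back as little-endian, the first byte is least significant, giving 0x9D7DCCB8.
0x9D7DCCB8 = 2642267320.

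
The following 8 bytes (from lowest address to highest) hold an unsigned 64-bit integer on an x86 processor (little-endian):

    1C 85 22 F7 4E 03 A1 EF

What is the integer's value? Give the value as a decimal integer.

In little-endian order the low byte comes first in memory.
Reassemble most-significant byte first: EF A1 03 4E F7 22 85 1C → 0xEFA1034EF722851C.
0xEFA1034EF722851C = 17267086084003759388.

17267086084003759388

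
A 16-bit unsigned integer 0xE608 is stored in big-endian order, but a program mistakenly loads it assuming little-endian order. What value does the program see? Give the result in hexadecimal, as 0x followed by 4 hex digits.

0x08E6

Stored big-endian, the bytes at ascending addresses are E6 08.
Read back as little-endian, the first byte is least significant, giving 0x08E6.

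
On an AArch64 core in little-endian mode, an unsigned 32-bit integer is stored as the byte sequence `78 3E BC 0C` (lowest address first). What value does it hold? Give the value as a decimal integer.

Little-endian stores the least-significant byte at the lowest address.
Reassemble most-significant byte first: 0C BC 3E 78 → 0x0CBC3E78.
0x0CBC3E78 = 213663352.

213663352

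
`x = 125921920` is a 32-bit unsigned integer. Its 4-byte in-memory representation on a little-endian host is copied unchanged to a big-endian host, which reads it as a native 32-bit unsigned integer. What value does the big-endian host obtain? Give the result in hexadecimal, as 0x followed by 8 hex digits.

125921920 in 32-bit hexadecimal is 0x07816A80.
Stored little-endian, the bytes at ascending addresses are 80 6A 81 07.
Read back as big-endian, the last byte is least significant, giving 0x806A8107.

0x806A8107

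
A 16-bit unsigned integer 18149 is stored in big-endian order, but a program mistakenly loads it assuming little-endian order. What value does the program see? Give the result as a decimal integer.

58694

18149 in 16-bit hexadecimal is 0x46E5.
Stored big-endian, the bytes at ascending addresses are 46 E5.
Read back as little-endian, the first byte is least significant, giving 0xE546.
0xE546 = 58694.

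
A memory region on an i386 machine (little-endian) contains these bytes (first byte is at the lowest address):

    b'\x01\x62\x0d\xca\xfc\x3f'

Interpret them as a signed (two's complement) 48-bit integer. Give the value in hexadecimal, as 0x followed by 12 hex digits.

0x3FFCCA0D6201

Little-endian: lowest address holds the least-significant byte.
Reassemble most-significant byte first: 3F FC CA 0D 62 01 → 0x3FFCCA0D6201.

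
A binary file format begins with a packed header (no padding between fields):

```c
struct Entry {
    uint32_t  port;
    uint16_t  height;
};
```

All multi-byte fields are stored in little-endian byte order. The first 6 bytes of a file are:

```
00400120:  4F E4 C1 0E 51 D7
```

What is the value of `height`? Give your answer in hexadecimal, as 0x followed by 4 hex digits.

`height` follows `port` (4 bytes), so it starts at byte offset 4 and occupies 2 bytes.
Bytes at offsets 4..5: 51 D7.
Little-endian stores the least-significant byte at the lowest address.
Reassemble most-significant byte first: D7 51 → 0xD751.

0xD751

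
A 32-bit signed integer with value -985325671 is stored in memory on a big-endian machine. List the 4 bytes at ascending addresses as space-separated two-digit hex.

Two's complement of -985325671 in 32 bits: 985325671 = 0x3ABAE067; invert → 0xC5451F98; add 1 → 0xC5451F99.
Split into bytes (most-significant first): C5 45 1F 99.
Big-endian: lowest address holds the most-significant byte.
So the memory order matches the most-significant-first order: C5 45 1F 99.

C5 45 1F 99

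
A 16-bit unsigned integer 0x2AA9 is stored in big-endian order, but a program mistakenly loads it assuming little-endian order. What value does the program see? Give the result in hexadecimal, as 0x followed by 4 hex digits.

Stored big-endian, the bytes at ascending addresses are 2A A9.
Read back as little-endian, the first byte is least significant, giving 0xA92A.

0xA92A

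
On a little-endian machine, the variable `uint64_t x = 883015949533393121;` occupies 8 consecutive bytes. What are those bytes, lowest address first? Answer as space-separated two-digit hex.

883015949533393121 in hexadecimal, padded to 64 bits, is 0x0C411A53E2F130E1.
Split into bytes (most-significant first): 0C 41 1A 53 E2 F1 30 E1.
In little-endian order the low byte comes first in memory.
So at ascending addresses the bytes are E1 30 F1 E2 53 1A 41 0C.

E1 30 F1 E2 53 1A 41 0C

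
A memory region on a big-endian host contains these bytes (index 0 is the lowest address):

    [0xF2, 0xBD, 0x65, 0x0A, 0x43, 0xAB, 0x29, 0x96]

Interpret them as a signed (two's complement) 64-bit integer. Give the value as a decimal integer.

Big-endian: lowest address holds the most-significant byte.
The bytes are already most-significant first: 0xF2BD650A43AB2996.
Top bit is set, so as a signed 64-bit value this is 0xF2BD650A43AB2996 − 2^64 = -955496451173308010.

-955496451173308010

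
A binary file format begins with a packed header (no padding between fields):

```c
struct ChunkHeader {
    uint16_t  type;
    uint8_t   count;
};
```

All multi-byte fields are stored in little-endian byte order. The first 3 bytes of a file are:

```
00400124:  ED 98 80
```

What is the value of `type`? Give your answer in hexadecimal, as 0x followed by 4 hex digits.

`type` is the first field, at byte offset 0, occupying 2 bytes.
Bytes at offsets 0..1: ED 98.
Little-endian: lowest address holds the least-significant byte.
Reassemble most-significant byte first: 98 ED → 0x98ED.

0x98ED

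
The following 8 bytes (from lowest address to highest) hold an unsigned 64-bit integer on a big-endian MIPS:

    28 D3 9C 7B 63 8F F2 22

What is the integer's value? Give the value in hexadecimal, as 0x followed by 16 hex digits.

0x28D39C7B638FF222

Big-endian stores the most-significant byte at the lowest address.
The bytes are already most-significant first: 0x28D39C7B638FF222.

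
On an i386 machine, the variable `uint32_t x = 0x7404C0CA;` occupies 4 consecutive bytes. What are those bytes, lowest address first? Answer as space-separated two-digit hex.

CA C0 04 74

Split into bytes (most-significant first): 74 04 C0 CA.
Little-endian: lowest address holds the least-significant byte.
So at ascending addresses the bytes are CA C0 04 74.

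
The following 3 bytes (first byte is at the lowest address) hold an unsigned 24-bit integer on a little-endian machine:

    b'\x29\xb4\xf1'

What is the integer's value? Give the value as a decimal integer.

Little-endian: lowest address holds the least-significant byte.
Reassemble most-significant byte first: F1 B4 29 → 0xF1B429.
0xF1B429 = 15840297.

15840297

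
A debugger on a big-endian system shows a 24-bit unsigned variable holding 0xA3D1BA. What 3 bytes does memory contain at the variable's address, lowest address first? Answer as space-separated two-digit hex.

Split into bytes (most-significant first): A3 D1 BA.
In big-endian order the high byte comes first in memory.
So the memory order matches the most-significant-first order: A3 D1 BA.

A3 D1 BA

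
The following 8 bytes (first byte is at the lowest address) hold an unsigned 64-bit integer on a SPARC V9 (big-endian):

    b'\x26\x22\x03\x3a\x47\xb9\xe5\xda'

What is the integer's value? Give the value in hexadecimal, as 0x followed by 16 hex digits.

In big-endian order the high byte comes first in memory.
The bytes are already most-significant first: 0x2622033A47B9E5DA.

0x2622033A47B9E5DA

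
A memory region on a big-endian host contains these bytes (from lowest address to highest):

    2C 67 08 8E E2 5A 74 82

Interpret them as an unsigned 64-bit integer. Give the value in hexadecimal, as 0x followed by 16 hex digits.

0x2C67088EE25A7482

In big-endian order the high byte comes first in memory.
The bytes are already most-significant first: 0x2C67088EE25A7482.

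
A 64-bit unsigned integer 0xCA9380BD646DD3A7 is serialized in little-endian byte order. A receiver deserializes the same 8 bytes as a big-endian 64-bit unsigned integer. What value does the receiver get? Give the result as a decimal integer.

12093129703863391178

Stored little-endian, the bytes at ascending addresses are A7 D3 6D 64 BD 80 93 CA.
Read back as big-endian, the last byte is least significant, giving 0xA7D36D64BD8093CA.
0xA7D36D64BD8093CA = 12093129703863391178.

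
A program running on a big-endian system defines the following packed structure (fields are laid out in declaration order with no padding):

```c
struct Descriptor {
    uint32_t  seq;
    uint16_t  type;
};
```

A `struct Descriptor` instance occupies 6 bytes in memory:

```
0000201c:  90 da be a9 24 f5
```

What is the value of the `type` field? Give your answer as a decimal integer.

`type` follows `seq` (4 bytes), so it starts at byte offset 4 and occupies 2 bytes.
Bytes at offsets 4..5: 24 F5.
In big-endian order the high byte comes first in memory.
The bytes are already most-significant first: 0x24F5.
0x24F5 = 9461.

9461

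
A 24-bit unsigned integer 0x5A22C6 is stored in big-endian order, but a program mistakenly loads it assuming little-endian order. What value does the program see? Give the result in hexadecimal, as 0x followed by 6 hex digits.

Stored big-endian, the bytes at ascending addresses are 5A 22 C6.
Read back as little-endian, the first byte is least significant, giving 0xC6225A.

0xC6225A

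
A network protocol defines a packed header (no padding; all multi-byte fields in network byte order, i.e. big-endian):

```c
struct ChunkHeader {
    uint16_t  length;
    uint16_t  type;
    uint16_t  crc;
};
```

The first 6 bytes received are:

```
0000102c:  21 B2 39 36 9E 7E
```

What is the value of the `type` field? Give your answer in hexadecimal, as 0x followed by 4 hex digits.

0x3936

`type` follows `length` (2 bytes), so it starts at byte offset 2 and occupies 2 bytes.
Bytes at offsets 2..3: 39 36.
Big-endian stores the most-significant byte at the lowest address.
The bytes are already most-significant first: 0x3936.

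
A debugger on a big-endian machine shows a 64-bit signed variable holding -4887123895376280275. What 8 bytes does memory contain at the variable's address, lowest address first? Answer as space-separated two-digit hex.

Two's complement of -4887123895376280275 in 64 bits: 4887123895376280275 = 0x43D28D4A2D39FAD3; invert → 0xBC2D72B5D2C6052C; add 1 → 0xBC2D72B5D2C6052D.
Split into bytes (most-significant first): BC 2D 72 B5 D2 C6 05 2D.
Big-endian stores the most-significant byte at the lowest address.
So the memory order matches the most-significant-first order: BC 2D 72 B5 D2 C6 05 2D.

BC 2D 72 B5 D2 C6 05 2D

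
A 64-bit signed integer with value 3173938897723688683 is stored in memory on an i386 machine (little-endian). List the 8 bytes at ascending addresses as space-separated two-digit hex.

3173938897723688683 in hexadecimal, padded to 64 bits, is 0x2C0C189C799D86EB.
Split into bytes (most-significant first): 2C 0C 18 9C 79 9D 86 EB.
In little-endian order the low byte comes first in memory.
So at ascending addresses the bytes are EB 86 9D 79 9C 18 0C 2C.

EB 86 9D 79 9C 18 0C 2C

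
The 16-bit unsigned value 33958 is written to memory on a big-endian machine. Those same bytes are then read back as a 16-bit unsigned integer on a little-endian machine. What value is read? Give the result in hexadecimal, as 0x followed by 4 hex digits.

0xA684

33958 in 16-bit hexadecimal is 0x84A6.
Stored big-endian, the bytes at ascending addresses are 84 A6.
Read back as little-endian, the first byte is least significant, giving 0xA684.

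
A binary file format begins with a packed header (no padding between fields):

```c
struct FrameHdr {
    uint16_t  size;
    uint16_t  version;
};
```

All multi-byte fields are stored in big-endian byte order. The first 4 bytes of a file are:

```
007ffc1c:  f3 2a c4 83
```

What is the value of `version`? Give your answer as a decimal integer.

50307

`version` follows `size` (2 bytes), so it starts at byte offset 2 and occupies 2 bytes.
Bytes at offsets 2..3: C4 83.
Big-endian stores the most-significant byte at the lowest address.
The bytes are already most-significant first: 0xC483.
0xC483 = 50307.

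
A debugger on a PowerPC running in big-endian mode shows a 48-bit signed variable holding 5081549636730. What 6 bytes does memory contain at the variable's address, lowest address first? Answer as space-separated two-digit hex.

5081549636730 in hexadecimal, padded to 48 bits, is 0x049F23F6047A.
Split into bytes (most-significant first): 04 9F 23 F6 04 7A.
In big-endian order the high byte comes first in memory.
So the memory order matches the most-significant-first order: 04 9F 23 F6 04 7A.

04 9F 23 F6 04 7A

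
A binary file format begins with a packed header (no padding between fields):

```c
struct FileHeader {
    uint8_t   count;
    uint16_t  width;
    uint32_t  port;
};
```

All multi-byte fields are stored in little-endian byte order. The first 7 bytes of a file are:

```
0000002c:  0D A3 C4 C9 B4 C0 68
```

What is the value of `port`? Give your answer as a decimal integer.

`port` follows `count` (1 B), `width` (2 B), so it starts at offset 1 + 2 = 3 and occupies 4 bytes.
Bytes at offsets 3..6: C9 B4 C0 68.
Little-endian stores the least-significant byte at the lowest address.
Reassemble most-significant byte first: 68 C0 B4 C9 → 0x68C0B4C9.
0x68C0B4C9 = 1757459657.

1757459657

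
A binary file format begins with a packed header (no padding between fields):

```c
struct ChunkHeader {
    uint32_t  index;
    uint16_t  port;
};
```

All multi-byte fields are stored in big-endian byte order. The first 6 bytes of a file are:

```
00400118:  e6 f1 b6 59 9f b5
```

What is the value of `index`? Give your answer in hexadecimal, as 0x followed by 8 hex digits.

0xE6F1B659

`index` is the first field, at byte offset 0, occupying 4 bytes.
Bytes at offsets 0..3: E6 F1 B6 59.
In big-endian order the high byte comes first in memory.
The bytes are already most-significant first: 0xE6F1B659.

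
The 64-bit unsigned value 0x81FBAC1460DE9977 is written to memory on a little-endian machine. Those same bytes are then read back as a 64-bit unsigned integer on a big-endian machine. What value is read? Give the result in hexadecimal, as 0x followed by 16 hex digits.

Stored little-endian, the bytes at ascending addresses are 77 99 DE 60 14 AC FB 81.
Read back as big-endian, the last byte is least significant, giving 0x7799DE6014ACFB81.

0x7799DE6014ACFB81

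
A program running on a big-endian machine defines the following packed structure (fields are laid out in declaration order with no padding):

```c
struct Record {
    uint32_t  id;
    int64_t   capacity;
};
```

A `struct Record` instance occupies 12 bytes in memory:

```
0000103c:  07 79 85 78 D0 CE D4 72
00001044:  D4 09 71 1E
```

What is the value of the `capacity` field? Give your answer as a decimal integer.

`capacity` follows `id` (4 bytes), so it starts at byte offset 4 and occupies 8 bytes.
Bytes at offsets 4..11: D0 CE D4 72 D4 09 71 1E.
Big-endian: lowest address holds the most-significant byte.
The bytes are already most-significant first: 0xD0CED472D409711E.
Top bit is set, so as a signed 64-bit value this is 0xD0CED472D409711E − 2^64 = -3400547078969396962.

-3400547078969396962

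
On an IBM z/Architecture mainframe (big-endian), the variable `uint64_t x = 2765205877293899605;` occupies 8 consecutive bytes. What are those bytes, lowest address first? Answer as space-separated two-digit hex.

2765205877293899605 in hexadecimal, padded to 64 bits, is 0x265FFC183EECDF55.
Split into bytes (most-significant first): 26 5F FC 18 3E EC DF 55.
In big-endian order the high byte comes first in memory.
So the memory order matches the most-significant-first order: 26 5F FC 18 3E EC DF 55.

26 5F FC 18 3E EC DF 55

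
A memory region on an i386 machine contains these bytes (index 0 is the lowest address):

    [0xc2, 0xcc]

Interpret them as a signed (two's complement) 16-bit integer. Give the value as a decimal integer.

-13118

Little-endian: lowest address holds the least-significant byte.
Reassemble most-significant byte first: CC C2 → 0xCCC2.
Top bit is set, so as a signed 16-bit value this is 0xCCC2 − 2^16 = -13118.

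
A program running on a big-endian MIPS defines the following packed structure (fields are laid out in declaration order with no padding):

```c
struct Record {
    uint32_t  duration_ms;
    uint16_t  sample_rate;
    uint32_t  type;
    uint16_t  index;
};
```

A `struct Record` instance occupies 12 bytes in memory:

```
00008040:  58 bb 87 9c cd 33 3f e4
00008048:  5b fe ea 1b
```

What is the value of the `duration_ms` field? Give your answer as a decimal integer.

`duration_ms` is the first field, at byte offset 0, occupying 4 bytes.
Bytes at offsets 0..3: 58 BB 87 9C.
Big-endian: lowest address holds the most-significant byte.
The bytes are already most-significant first: 0x58BB879C.
0x58BB879C = 1488684956.

1488684956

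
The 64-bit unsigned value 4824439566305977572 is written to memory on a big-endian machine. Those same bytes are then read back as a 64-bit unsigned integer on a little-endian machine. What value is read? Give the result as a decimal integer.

4824439566305977572 in 64-bit hexadecimal is 0x42F3DA397E01E4E4.
Stored big-endian, the bytes at ascending addresses are 42 F3 DA 39 7E 01 E4 E4.
Read back as little-endian, the first byte is least significant, giving 0xE4E4017E39DAF342.
0xE4E4017E39DAF342 = 16493309376985756482.

16493309376985756482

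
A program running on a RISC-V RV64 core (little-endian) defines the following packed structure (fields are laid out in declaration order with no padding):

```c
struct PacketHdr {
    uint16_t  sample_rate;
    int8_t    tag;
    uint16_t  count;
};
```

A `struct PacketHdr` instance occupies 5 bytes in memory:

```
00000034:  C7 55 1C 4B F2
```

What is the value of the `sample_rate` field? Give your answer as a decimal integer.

21959

`sample_rate` is the first field, at byte offset 0, occupying 2 bytes.
Bytes at offsets 0..1: C7 55.
Little-endian stores the least-significant byte at the lowest address.
Reassemble most-significant byte first: 55 C7 → 0x55C7.
0x55C7 = 21959.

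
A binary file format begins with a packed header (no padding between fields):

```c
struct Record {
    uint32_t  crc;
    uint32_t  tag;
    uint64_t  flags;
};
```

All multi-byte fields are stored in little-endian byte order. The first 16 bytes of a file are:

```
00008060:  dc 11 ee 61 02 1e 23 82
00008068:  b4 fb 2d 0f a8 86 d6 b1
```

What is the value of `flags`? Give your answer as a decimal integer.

12814577846096624564

`flags` follows `crc` (4 B), `tag` (4 B), so it starts at offset 4 + 4 = 8 and occupies 8 bytes.
Bytes at offsets 8..15: B4 FB 2D 0F A8 86 D6 B1.
In little-endian order the low byte comes first in memory.
Reassemble most-significant byte first: B1 D6 86 A8 0F 2D FB B4 → 0xB1D686A80F2DFBB4.
0xB1D686A80F2DFBB4 = 12814577846096624564.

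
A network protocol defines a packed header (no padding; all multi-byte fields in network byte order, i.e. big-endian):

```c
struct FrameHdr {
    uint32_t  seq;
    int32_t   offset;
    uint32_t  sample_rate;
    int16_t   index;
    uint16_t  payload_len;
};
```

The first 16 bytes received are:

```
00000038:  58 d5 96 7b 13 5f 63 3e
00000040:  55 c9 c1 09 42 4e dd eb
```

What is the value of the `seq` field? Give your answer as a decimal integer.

1490392699

`seq` is the first field, at byte offset 0, occupying 4 bytes.
Bytes at offsets 0..3: 58 D5 96 7B.
In big-endian order the high byte comes first in memory.
The bytes are already most-significant first: 0x58D5967B.
0x58D5967B = 1490392699.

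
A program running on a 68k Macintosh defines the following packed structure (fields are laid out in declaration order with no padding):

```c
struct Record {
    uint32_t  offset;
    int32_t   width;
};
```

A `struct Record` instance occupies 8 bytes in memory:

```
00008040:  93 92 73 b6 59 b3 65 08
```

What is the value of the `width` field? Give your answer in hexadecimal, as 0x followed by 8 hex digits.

`width` follows `offset` (4 bytes), so it starts at byte offset 4 and occupies 4 bytes.
Bytes at offsets 4..7: 59 B3 65 08.
Big-endian: lowest address holds the most-significant byte.
The bytes are already most-significant first: 0x59B36508.

0x59B36508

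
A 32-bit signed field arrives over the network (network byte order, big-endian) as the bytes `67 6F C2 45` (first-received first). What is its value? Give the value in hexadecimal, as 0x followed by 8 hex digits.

Big-endian stores the most-significant byte at the lowest address.
The bytes are already most-significant first: 0x676FC245.

0x676FC245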